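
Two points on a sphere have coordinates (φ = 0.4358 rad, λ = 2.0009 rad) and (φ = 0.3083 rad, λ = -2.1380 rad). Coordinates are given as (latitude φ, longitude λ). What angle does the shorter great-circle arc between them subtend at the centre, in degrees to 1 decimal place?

Let φ₁ = 0.4358 rad, φ₂ = 0.3083 rad, and Δλ = 2.1443 rad.
cos c = sin φ₁ sin φ₂ + cos φ₁ cos φ₂ cos Δλ = (0.4221)(0.3034) + (0.9065)(0.9529)(-0.5426) = -0.34057,
so c = arccos(-0.34057) = 1.91832 rad.
So the angular separation is 109.9°.

109.9°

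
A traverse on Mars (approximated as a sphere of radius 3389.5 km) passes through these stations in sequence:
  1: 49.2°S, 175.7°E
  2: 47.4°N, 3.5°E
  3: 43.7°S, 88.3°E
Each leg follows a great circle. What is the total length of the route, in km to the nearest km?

Leg 1→2: central angle 3.0458 rad, distance 10323.7 km.
Leg 2→3: central angle 2.0535 rad, distance 6960.4 km.
Total: 10323.7 + 6960.4 ≈ 17284 km.

17284 km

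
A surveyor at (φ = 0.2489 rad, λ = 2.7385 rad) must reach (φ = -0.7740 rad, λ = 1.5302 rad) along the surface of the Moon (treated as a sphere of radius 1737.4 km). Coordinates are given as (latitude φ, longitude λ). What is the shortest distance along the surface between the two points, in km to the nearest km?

2601 km

Let φ₁ = 0.2489 rad, φ₂ = -0.7740 rad, and Δλ = -1.2083 rad.
Haversine: a = sin²(Δφ/2) + cos φ₁ cos φ₂ sin²(Δλ/2) = 0.2396 + (0.9692)(0.7151)(0.3227) = 0.46321.
Central angle c = 2·arcsin(√a) = 1.49715 rad.
Distance = R·c = 1737.4 × 1.4971 ≈ 2601 km.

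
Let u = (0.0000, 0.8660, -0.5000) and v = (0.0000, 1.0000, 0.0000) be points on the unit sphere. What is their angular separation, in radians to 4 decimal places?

0.5236 rad

u·v = 0.8660; |u| = 1.0000, |v| = 1.0000.
cos θ = (u·v)/(|u||v|) = 0.8660, so θ = 0.5236 rad.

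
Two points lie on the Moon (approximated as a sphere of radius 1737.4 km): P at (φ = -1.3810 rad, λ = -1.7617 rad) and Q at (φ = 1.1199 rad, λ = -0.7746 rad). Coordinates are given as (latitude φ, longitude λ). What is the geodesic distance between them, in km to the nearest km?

4457 km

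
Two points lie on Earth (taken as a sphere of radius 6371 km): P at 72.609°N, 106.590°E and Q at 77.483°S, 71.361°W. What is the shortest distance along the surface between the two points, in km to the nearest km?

19470 km

Let φ₁ = 1.2673 rad, φ₂ = -1.3523 rad, and Δλ = -3.1058 rad.
Haversine: a = sin²(Δφ/2) + cos φ₁ cos φ₂ sin²(Δλ/2) = 0.9334 + (0.2989)(0.2167)(0.9997) = 0.99817.
Central angle c = 2·arcsin(√a) = 3.05604 rad.
Distance = R·c = 6371 × 3.0560 ≈ 19470 km.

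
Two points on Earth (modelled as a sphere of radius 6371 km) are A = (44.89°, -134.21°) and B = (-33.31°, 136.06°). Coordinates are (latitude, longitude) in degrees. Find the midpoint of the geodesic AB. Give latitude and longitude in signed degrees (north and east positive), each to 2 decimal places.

8.11°, 176.24°

The central angle between A and B is δ = 1.9658 rad.
With f = 0.5, the slerp weights are sin((1−f)δ)/sin δ = 0.9015 and sin(fδ)/sin δ = 0.9015.
Weighted sum of the unit vectors: (0.9015)·(-0.4940,-0.5078,0.7057) + (0.9015)·(-0.6018,0.5799,-0.5492) = (-0.9879, 0.0650, 0.1412).
Converting back: φ = atan2(z, √(x²+y²)) = 8.11°, λ = atan2(y, x) = 176.24°.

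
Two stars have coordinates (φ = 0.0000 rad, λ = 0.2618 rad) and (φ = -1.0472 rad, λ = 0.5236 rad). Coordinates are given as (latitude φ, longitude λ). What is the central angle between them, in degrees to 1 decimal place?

With latitudes φ₁ = 0.000°, φ₂ = -60.000° and longitude difference Δλ = 15.000°:
Haversine: a = sin²(Δφ/2) + cos φ₁ cos φ₂ sin²(Δλ/2) = 0.2500 + (1.0000)(0.5000)(0.0170) = 0.25852.
Central angle c = 2·arcsin(√a) = 1.06676 rad.
So the angular separation is 61.1°.

61.1°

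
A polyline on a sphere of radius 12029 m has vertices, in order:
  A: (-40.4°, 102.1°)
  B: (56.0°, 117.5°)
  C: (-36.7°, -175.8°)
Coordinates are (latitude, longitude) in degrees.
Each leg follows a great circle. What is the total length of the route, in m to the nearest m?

43213 m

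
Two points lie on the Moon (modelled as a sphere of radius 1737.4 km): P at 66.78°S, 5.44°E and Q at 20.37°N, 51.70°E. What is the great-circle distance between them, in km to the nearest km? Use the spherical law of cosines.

2841 km

With latitudes φ₁ = -66.780°, φ₂ = 20.370° and longitude difference Δλ = 46.260°:
cos c = sin φ₁ sin φ₂ + cos φ₁ cos φ₂ cos Δλ = (-0.9190)(0.3481) + (0.3943)(0.9375)(0.6914) = -0.06434,
so c = arccos(-0.06434) = 1.63519 rad.
Distance = R·c = 1737.4 × 1.6352 ≈ 2841 km.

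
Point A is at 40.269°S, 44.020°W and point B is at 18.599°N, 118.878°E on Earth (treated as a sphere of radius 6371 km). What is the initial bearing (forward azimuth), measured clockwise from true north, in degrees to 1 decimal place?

140.8°

With φ₁ = -0.7028, φ₂ = 0.3246, Δλ = 2.8431 rad, the forward-azimuth formula gives
θ = atan2( sin Δλ cos φ₂ , cos φ₁ sin φ₂ − sin φ₁ cos φ₂ cos Δλ ) = atan2(0.2787, -0.3422) = 140.84°.
So the initial bearing is 140.8°.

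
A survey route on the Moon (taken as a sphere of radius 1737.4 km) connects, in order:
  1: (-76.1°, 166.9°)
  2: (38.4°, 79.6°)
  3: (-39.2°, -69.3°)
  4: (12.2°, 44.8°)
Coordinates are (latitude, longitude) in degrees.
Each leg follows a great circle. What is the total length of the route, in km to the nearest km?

12087 km

Leg 1→2: central angle 2.2069 rad, distance 3834.3 km.
Leg 2→3: central angle 2.7204 rad, distance 4726.5 km.
Leg 3→4: central angle 2.0296 rad, distance 3526.2 km.
Total: 3834.3 + 4726.5 + 3526.2 ≈ 12087 km.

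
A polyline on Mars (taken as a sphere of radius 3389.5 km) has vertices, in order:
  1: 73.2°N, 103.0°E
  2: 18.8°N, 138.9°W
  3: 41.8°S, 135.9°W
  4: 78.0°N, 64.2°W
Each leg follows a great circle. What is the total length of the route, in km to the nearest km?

Leg 1→2: central angle 1.3902 rad, distance 4712.0 km.
Leg 2→3: central angle 1.0588 rad, distance 3588.7 km.
Leg 3→4: central angle 2.2184 rad, distance 7519.4 km.
Total: 4712.0 + 3588.7 + 7519.4 ≈ 15820 km.

15820 km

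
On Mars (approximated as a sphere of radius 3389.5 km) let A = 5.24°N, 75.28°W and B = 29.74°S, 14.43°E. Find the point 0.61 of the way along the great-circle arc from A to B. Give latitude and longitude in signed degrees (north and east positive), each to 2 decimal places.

-21.07°, -24.47°

The central angle between A and B is δ = 1.6117 rad.
With f = 0.61, the slerp weights are sin((1−f)δ)/sin δ = 0.5885 and sin(fδ)/sin δ = 0.8330.
Weighted sum of the unit vectors: (0.5885)·(0.2530,-0.9631,0.0913) + (0.8330)·(0.8409,0.2164,-0.4961) = (0.8493, -0.3866, -0.3595).
Converting back: φ = atan2(z, √(x²+y²)) = -21.07°, λ = atan2(y, x) = -24.47°.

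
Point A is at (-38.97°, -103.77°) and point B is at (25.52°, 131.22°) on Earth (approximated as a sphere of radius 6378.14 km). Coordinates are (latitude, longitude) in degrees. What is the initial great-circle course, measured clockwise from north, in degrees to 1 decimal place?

270.7°

With φ₁ = -0.6802, φ₂ = 0.4454, Δλ = -2.1818 rad, the forward-azimuth formula gives
θ = atan2( sin Δλ cos φ₂ , cos φ₁ sin φ₂ − sin φ₁ cos φ₂ cos Δλ ) = atan2(-0.7391, 0.0093) = -89.28°.
Adding 360° brings this into [0°, 360°): 270.7°.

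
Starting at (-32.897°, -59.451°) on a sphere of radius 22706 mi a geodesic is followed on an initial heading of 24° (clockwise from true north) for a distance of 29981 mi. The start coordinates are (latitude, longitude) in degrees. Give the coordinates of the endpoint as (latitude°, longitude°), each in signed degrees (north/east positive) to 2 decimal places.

37.49°, -29.68°

Angular distance δ = d/R = 29981/22706 = 1.32040 rad; initial bearing θ = 0.4189 rad.
sin φ₂ = sin φ₁ cos δ + cos φ₁ sin δ cos θ = (-0.5431)(0.2478) + (0.8396)(0.9688)(0.9135) = 0.6086, so φ₂ = 37.49°.
Δλ = atan2(sin θ sin δ cos φ₁, cos δ − sin φ₁ sin φ₂) = atan2(0.3309, 0.5783) = 29.775°.
λ₂ = -59.451° + 29.775° = -29.68°.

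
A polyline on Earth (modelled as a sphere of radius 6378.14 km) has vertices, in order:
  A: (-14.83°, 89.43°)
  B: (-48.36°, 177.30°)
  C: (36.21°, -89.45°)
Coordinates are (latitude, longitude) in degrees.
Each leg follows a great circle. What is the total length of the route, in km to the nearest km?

Leg A→B: central angle 1.3539 rad, distance 8635.7 km.
Leg B→C: central angle 2.0622 rad, distance 13153.1 km.
Total: 8635.7 + 13153.1 ≈ 21789 km.

21789 km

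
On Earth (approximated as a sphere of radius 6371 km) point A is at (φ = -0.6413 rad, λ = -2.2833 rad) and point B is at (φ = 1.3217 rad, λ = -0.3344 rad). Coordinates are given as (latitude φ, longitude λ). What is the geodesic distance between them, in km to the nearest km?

With latitudes φ₁ = -36.744°, φ₂ = 75.728° and longitude difference Δλ = 111.664°:
Haversine: a = sin²(Δφ/2) + cos φ₁ cos φ₂ sin²(Δλ/2) = 0.6911 + (0.8013)(0.2465)(0.6846) = 0.82635.
Central angle c = 2·arcsin(√a) = 2.28194 rad.
Distance = R·c = 6371 × 2.2819 ≈ 14538 km.

14538 km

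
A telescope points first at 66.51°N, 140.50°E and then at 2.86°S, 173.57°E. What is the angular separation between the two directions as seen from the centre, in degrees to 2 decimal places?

73.27°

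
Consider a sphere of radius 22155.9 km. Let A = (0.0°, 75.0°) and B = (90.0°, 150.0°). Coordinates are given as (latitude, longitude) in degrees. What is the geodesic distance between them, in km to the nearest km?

With latitudes φ₁ = 0.000°, φ₂ = 90.000° and longitude difference Δλ = 75.000°:
cos c = sin φ₁ sin φ₂ + cos φ₁ cos φ₂ cos Δλ = (0.0000)(1.0000) + (1.0000)(0.0000)(0.2588) = 0.00000,
so c = arccos(0.00000) = 1.57080 rad.
Distance = R·c = 22155.9 × 1.5708 ≈ 34802 km.

34802 km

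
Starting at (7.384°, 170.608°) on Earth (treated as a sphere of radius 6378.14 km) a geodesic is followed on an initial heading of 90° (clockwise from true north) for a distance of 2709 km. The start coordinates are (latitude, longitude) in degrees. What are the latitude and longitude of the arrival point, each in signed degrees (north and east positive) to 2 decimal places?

6.72°, -164.88°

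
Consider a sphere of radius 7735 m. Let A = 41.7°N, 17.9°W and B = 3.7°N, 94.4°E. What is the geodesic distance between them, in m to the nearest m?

14023 m

In radians: φ₁ = 0.7278, φ₂ = 0.0646, Δλ = 112.300° = 1.9600 rad.
Haversine: a = sin²(Δφ/2) + cos φ₁ cos φ₂ sin²(Δλ/2) = 0.1060 + (0.7466)(0.9979)(0.6897) = 0.61990.
Central angle c = 2·arcsin(√a) = 1.81295 rad.
Distance = R·c = 7735 × 1.8130 ≈ 14023 m.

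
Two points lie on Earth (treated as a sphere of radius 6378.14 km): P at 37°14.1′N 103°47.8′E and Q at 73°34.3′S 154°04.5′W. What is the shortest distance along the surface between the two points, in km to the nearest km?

14347 km

With latitudes φ₁ = 37.235°, φ₂ = -73.572° and longitude difference Δλ = 102.128°:
cos c = sin φ₁ sin φ₂ + cos φ₁ cos φ₂ cos Δλ = (0.6051)(-0.9592) + (0.7962)(0.2828)(-0.2101) = -0.62769,
so c = arccos(-0.62769) = 2.24938 rad.
Distance = R·c = 6378.14 × 2.2494 ≈ 14347 km.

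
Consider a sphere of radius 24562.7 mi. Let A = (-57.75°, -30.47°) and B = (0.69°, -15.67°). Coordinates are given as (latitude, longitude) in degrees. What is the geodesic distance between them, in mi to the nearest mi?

With latitudes φ₁ = -57.750°, φ₂ = 0.690° and longitude difference Δλ = 14.800°:
cos c = sin φ₁ sin φ₂ + cos φ₁ cos φ₂ cos Δλ = (-0.8457)(0.0120) + (0.5336)(0.9999)(0.9668) = 0.50569,
so c = arccos(0.50569) = 1.04062 rad.
Distance = R·c = 24562.7 × 1.0406 ≈ 25560 mi.

25560 mi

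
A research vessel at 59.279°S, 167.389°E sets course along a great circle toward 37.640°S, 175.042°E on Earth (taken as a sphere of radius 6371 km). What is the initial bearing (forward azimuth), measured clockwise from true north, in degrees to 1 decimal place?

16.2°

Δλ = 7.653° = 0.1336 rad.
y = sin Δλ · cos φ₂ = (0.1332)(0.7919) = 0.1055
x = cos φ₁ sin φ₂ − sin φ₁ cos φ₂ cos Δλ = (0.5109)(-0.6107) − (-0.8597)(0.7919)(0.9911) = 0.3627
θ = atan2(y, x) = 16.21°, so the bearing is 16.2°.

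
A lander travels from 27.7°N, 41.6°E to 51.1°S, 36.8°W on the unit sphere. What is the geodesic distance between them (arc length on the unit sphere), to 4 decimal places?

1.8234

Let φ₁ = 0.4835 rad, φ₂ = -0.8919 rad, and Δλ = -1.3683 rad.
Haversine: a = sin²(Δφ/2) + cos φ₁ cos φ₂ sin²(Δλ/2) = 0.4029 + (0.8854)(0.6280)(0.3995) = 0.62498.
Central angle c = 2·arcsin(√a) = 1.82344 rad.
On the unit sphere the arc length equals the central angle: 1.8234.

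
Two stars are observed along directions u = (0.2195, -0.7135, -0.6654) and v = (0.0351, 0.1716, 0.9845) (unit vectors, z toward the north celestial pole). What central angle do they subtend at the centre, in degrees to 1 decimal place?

u·v = -0.7698; |u| = 1.0000, |v| = 1.0000.
cos θ = (u·v)/(|u||v|) = -0.7698, so θ = 140.3°.

140.3°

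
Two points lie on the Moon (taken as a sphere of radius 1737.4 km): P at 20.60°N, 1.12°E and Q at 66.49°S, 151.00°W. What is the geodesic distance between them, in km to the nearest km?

3965 km

Let φ₁ = 0.3595 rad, φ₂ = -1.1605 rad, and Δλ = -2.6550 rad.
cos c = sin φ₁ sin φ₂ + cos φ₁ cos φ₂ cos Δλ = (0.3518)(-0.9170) + (0.9361)(0.3989)(-0.8839) = -0.65270,
so c = arccos(-0.65270) = 2.28193 rad.
Distance = R·c = 1737.4 × 2.2819 ≈ 3965 km.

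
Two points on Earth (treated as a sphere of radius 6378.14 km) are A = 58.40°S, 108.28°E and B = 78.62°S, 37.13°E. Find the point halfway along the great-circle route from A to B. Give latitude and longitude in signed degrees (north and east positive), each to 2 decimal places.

-71.40°, 90.65°

The central angle between A and B is δ = 0.5189 rad.
With f = 0.5, the slerp weights are sin((1−f)δ)/sin δ = 0.5173 and sin(fδ)/sin δ = 0.5173.
Weighted sum of the unit vectors: (0.5173)·(-0.1644,0.4975,-0.8517) + (0.5173)·(0.1573,0.1191,-0.9803) = (-0.0036, 0.3190, -0.9477).
Converting back: φ = atan2(z, √(x²+y²)) = -71.40°, λ = atan2(y, x) = 90.65°.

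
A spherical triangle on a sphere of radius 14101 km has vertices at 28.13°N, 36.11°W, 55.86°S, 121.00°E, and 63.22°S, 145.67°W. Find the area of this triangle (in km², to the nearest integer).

Side lengths (central angles): a = 0.7609, b = 2.1579, c = 2.5796 rad; semiperimeter s = 2.7492.
By l'Huilier's theorem, tan(E/4) = √[tan(s/2) tan((s−a)/2) tan((s−b)/2) tan((s−c)/2)], giving spherical excess E = 1.6832 rad.
Area = E·R² = 1.6832 × (14101)² ≈ 334681174 km².

334681174 km²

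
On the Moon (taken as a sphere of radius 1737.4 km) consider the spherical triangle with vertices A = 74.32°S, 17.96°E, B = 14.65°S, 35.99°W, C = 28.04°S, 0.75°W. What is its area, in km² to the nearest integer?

818111 km²

Side lengths (central angles): a = 0.6158, b = 0.8250, c = 1.1621 rad; semiperimeter s = 1.3015.
By l'Huilier's theorem, tan(E/4) = √[tan(s/2) tan((s−a)/2) tan((s−b)/2) tan((s−c)/2)], giving spherical excess E = 0.2710 rad.
Area = E·R² = 0.2710 × (1737.4)² ≈ 818111 km².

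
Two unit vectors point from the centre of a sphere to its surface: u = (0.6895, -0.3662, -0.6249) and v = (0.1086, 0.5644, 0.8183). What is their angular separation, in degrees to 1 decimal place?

u·v = -0.6432; |u| = 1.0000, |v| = 1.0000.
cos θ = (u·v)/(|u||v|) = -0.6432, so θ = 130.0°.

130.0°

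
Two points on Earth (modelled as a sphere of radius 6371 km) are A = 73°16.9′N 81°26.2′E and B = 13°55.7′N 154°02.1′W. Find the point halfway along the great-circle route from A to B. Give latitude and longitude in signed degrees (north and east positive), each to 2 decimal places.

Central angle δ = 1.4985 rad. Interpolating on the sphere with fraction f = 0.5:
P = [sin((1−f)δ)·A + sin(fδ)·B] / sin δ = 0.6829·A + 0.6829·B in Cartesian coordinates,
giving P = (-0.5666, -0.0959, 0.8184), i.e. latitude 54.92°, longitude -170.39°.

54.92°, -170.39°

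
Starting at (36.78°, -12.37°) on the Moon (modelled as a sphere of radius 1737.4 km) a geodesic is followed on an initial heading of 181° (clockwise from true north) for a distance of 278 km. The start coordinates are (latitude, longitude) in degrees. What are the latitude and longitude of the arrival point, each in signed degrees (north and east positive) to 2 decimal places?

Angular distance δ = d/R = 278/1737.4 = 0.16001 rad; initial bearing θ = 3.1590 rad.
sin φ₂ = sin φ₁ cos δ + cos φ₁ sin δ cos θ = (0.5987)(0.9872) + (0.8009)(0.1593)(-0.9998) = 0.4635, so φ₂ = 27.61°.
Δλ = atan2(sin θ sin δ cos φ₁, cos δ − sin φ₁ sin φ₂) = atan2(-0.0022, 0.7097) = -0.180°.
λ₂ = -12.370° − 0.180° = -12.55°.

27.61°, -12.55°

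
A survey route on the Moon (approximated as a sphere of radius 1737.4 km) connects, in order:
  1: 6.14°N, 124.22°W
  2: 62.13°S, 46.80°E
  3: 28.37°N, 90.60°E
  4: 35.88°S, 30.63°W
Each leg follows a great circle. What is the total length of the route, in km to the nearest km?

Leg 1→2: central angle 2.1575 rad, distance 3748.5 km.
Leg 2→3: central angle 1.6943 rad, distance 2943.6 km.
Leg 3→4: central angle 2.2759 rad, distance 3954.2 km.
Total: 3748.5 + 2943.6 + 3954.2 ≈ 10646 km.

10646 km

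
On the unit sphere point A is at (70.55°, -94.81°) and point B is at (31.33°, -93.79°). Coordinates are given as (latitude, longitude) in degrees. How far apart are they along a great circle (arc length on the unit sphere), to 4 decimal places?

In radians: φ₁ = 1.2313, φ₂ = 0.5468, Δλ = 1.020° = 0.0178 rad.
cos c = sin φ₁ sin φ₂ + cos φ₁ cos φ₂ cos Δλ = (0.9429)(0.5200) + (0.3330)(0.8542)(0.9998) = 0.77468,
so c = arccos(0.77468) = 0.68459 rad.
On the unit sphere the arc length equals the central angle: 0.6846.

0.6846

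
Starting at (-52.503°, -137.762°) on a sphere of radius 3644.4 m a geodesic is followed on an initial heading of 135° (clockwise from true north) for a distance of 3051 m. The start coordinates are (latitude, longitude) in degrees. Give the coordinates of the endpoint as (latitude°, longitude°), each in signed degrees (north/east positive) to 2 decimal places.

-58.31°, -46.77°

Angular distance δ = d/R = 3051/3644.4 = 0.83717 rad; initial bearing θ = 2.3562 rad.
sin φ₂ = sin φ₁ cos δ + cos φ₁ sin δ cos θ = (-0.7934)(0.6696) + (0.6087)(0.7428)(-0.7071) = -0.8509, so φ₂ = -58.31°.
Δλ = atan2(sin θ sin δ cos φ₁, cos δ − sin φ₁ sin φ₂) = atan2(0.3197, -0.0055) = 90.994°.
λ₂ = -137.762° + 90.994° = -46.77°.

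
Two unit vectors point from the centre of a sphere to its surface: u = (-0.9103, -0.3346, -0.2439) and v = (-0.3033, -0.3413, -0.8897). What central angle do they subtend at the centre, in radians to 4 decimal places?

u·v = 0.6073; |u| = 1.0000, |v| = 1.0000.
cos θ = (u·v)/(|u||v|) = 0.6073, so θ = 0.9182 rad.

0.9182 rad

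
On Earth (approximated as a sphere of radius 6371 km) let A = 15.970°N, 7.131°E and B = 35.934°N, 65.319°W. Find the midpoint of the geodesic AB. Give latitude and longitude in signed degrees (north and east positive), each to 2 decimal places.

Central angle δ = 1.1634 rad. Interpolating on the sphere with fraction f = 0.5:
P = [sin((1−f)δ)·A + sin(fδ)·B] / sin δ = 0.5984·A + 0.5984·B in Cartesian coordinates,
giving P = (0.7732, -0.3689, 0.5158), i.e. latitude 31.05°, longitude -25.50°.

31.05°, -25.50°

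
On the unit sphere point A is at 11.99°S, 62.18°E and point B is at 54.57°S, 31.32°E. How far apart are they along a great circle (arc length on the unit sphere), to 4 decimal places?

0.8552

Let φ₁ = -0.2093 rad, φ₂ = -0.9524 rad, and Δλ = -0.5386 rad.
Haversine: a = sin²(Δφ/2) + cos φ₁ cos φ₂ sin²(Δλ/2) = 0.1318 + (0.9782)(0.5797)(0.0708) = 0.17197.
Central angle c = 2·arcsin(√a) = 0.85522 rad.
On the unit sphere the arc length equals the central angle: 0.8552.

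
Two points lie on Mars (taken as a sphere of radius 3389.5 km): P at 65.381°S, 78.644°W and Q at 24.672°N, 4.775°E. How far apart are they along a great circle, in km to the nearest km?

6486 km

With latitudes φ₁ = -65.381°, φ₂ = 24.672° and longitude difference Δλ = 83.419°:
Haversine: a = sin²(Δφ/2) + cos φ₁ cos φ₂ sin²(Δλ/2) = 0.5005 + (0.4166)(0.9087)(0.4427) = 0.66805.
Central angle c = 2·arcsin(√a) = 1.91356 rad.
Distance = R·c = 3389.5 × 1.9136 ≈ 6486 km.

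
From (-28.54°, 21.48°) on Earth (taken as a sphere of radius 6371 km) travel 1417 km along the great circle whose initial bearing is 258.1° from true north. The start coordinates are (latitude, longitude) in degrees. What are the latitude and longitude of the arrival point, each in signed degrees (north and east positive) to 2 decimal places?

-30.40°, 6.99°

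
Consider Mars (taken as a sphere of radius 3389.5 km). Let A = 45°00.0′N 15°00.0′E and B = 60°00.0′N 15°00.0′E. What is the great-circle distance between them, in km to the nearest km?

887 km

With latitudes φ₁ = 45.000°, φ₂ = 60.000° and longitude difference Δλ = 0.000°:
Haversine: a = sin²(Δφ/2) + cos φ₁ cos φ₂ sin²(Δλ/2) = 0.0170 + (0.7071)(0.5000)(0.0000) = 0.01704.
Central angle c = 2·arcsin(√a) = 0.26180 rad.
Distance = R·c = 3389.5 × 0.2618 ≈ 887 km.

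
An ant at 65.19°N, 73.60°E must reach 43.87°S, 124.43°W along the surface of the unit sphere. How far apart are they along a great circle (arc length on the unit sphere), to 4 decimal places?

2.7306

With latitudes φ₁ = 65.190°, φ₂ = -43.870° and longitude difference Δλ = 161.970°:
cos c = sin φ₁ sin φ₂ + cos φ₁ cos φ₂ cos Δλ = (0.9077)(-0.6930) + (0.4196)(0.7209)(-0.9509) = -0.91671,
so c = arccos(-0.91671) = 2.73056 rad.
On the unit sphere the arc length equals the central angle: 2.7306.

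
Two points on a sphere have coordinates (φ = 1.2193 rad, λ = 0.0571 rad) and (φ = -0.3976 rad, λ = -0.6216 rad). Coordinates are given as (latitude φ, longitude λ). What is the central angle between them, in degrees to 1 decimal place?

96.7°

In radians: φ₁ = 1.2193, φ₂ = -0.3976, Δλ = -38.887° = -0.6787 rad.
Haversine: a = sin²(Δφ/2) + cos φ₁ cos φ₂ sin²(Δλ/2) = 0.5230 + (0.3443)(0.9220)(0.1108) = 0.55822.
Central angle c = 2·arcsin(√a) = 1.68750 rad.
So the angular separation is 96.7°.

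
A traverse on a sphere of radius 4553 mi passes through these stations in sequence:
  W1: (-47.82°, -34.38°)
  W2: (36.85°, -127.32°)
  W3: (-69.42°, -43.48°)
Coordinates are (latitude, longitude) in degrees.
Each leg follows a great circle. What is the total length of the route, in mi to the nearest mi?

19092 mi

Leg W1→W2: central angle 2.0623 rad, distance 9389.8 mi.
Leg W2→W3: central angle 2.1309 rad, distance 9701.9 mi.
Total: 9389.8 + 9701.9 ≈ 19092 mi.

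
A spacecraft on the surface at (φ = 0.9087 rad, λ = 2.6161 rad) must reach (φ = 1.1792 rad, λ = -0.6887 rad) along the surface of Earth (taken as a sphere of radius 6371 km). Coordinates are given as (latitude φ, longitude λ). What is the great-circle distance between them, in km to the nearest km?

6690 km

With latitudes φ₁ = 52.065°, φ₂ = 67.563° and longitude difference Δλ = 170.649°:
cos c = sin φ₁ sin φ₂ + cos φ₁ cos φ₂ cos Δλ = (0.7887)(0.9243) + (0.6148)(0.3817)(-0.9867) = 0.49748,
so c = arccos(0.49748) = 1.05010 rad.
Distance = R·c = 6371 × 1.0501 ≈ 6690 km.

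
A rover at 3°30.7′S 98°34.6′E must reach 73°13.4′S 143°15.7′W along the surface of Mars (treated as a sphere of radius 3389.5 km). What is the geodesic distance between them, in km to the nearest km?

With latitudes φ₁ = -3.512°, φ₂ = -73.223° and longitude difference Δλ = 118.162°:
Haversine: a = sin²(Δφ/2) + cos φ₁ cos φ₂ sin²(Δλ/2) = 0.3266 + (0.9981)(0.2886)(0.7360) = 0.53866.
Central angle c = 2·arcsin(√a) = 1.64820 rad.
Distance = R·c = 3389.5 × 1.6482 ≈ 5587 km.

5587 km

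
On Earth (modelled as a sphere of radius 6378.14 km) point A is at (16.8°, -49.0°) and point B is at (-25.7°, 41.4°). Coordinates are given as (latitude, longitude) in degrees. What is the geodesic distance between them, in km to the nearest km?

Let φ₁ = 0.2932 rad, φ₂ = -0.4485 rad, and Δλ = 1.5778 rad.
Haversine: a = sin²(Δφ/2) + cos φ₁ cos φ₂ sin²(Δλ/2) = 0.1314 + (0.9573)(0.9011)(0.5035) = 0.56568.
Central angle c = 2·arcsin(√a) = 1.70254 rad.
Distance = R·c = 6378.14 × 1.7025 ≈ 10859 km.

10859 km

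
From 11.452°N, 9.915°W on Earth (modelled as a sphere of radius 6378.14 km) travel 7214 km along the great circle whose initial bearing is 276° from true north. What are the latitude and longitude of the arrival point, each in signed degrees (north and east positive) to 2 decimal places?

Angular distance δ = d/R = 7214/6378.14 = 1.13105 rad; initial bearing θ = 4.8171 rad.
sin φ₂ = sin φ₁ cos δ + cos φ₁ sin δ cos θ = (0.1985)(0.4257) + (0.9801)(0.9049)(0.1045) = 0.1772, so φ₂ = 10.21°.
Δλ = atan2(sin θ sin δ cos φ₁, cos δ − sin φ₁ sin φ₂) = atan2(-0.8820, 0.3905) = -66.117°.
λ₂ = -9.915° − 66.117° = -76.03°.

10.21°, -76.03°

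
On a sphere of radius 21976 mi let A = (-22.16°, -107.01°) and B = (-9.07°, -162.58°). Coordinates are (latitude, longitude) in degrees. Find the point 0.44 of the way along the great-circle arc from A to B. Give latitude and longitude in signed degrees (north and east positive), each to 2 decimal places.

-18.32°, -132.41°

The central angle between A and B is δ = 0.9563 rad.
With f = 0.44, the slerp weights are sin((1−f)δ)/sin δ = 0.6245 and sin(fδ)/sin δ = 0.4999.
Weighted sum of the unit vectors: (0.6245)·(-0.2709,-0.8856,-0.3772) + (0.4999)·(-0.9422,-0.2956,-0.1576) = (-0.6402, -0.7009, -0.3144).
Converting back: φ = atan2(z, √(x²+y²)) = -18.32°, λ = atan2(y, x) = -132.41°.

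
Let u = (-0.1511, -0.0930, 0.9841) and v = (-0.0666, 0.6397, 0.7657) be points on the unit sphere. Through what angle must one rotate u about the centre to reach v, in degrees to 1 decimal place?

u·v = 0.7041; |u| = 1.0000, |v| = 1.0000.
cos θ = (u·v)/(|u||v|) = 0.7041, so θ = 45.2°.

45.2°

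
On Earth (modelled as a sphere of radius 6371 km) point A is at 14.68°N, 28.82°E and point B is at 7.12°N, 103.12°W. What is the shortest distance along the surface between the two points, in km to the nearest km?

Let φ₁ = 0.2562 rad, φ₂ = 0.1243 rad, and Δλ = -2.3028 rad.
cos c = sin φ₁ sin φ₂ + cos φ₁ cos φ₂ cos Δλ = (0.2534)(0.1239) + (0.9674)(0.9923)(-0.6684) = -0.61014,
so c = arccos(-0.61014) = 2.22703 rad.
Distance = R·c = 6371 × 2.2270 ≈ 14188 km.

14188 km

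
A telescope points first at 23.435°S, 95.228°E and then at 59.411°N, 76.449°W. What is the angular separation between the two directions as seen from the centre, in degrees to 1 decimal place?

In radians: φ₁ = -0.4090, φ₂ = 1.0369, Δλ = -171.677° = -2.9963 rad.
cos c = sin φ₁ sin φ₂ + cos φ₁ cos φ₂ cos Δλ = (-0.3977)(0.8608) + (0.9175)(0.5089)(-0.9895) = -0.80435,
so c = arccos(-0.80435) = 2.50537 rad.
So the angular separation is 143.5°.

143.5°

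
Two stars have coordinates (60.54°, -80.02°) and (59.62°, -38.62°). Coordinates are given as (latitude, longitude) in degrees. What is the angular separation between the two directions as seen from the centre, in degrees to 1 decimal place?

20.3°

With latitudes φ₁ = 60.540°, φ₂ = 59.620° and longitude difference Δλ = 41.400°:
cos c = sin φ₁ sin φ₂ + cos φ₁ cos φ₂ cos Δλ = (0.8707)(0.8627) + (0.4918)(0.5057)(0.7501) = 0.93772,
so c = arccos(0.93772) = 0.35480 rad.
So the angular separation is 20.3°.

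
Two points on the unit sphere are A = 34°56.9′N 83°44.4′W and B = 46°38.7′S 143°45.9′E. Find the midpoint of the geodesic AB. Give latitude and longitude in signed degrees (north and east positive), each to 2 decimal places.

The central angle between A and B is δ = 2.4925 rad.
With f = 0.5, the slerp weights are sin((1−f)δ)/sin δ = 1.5681 and sin(fδ)/sin δ = 1.5681.
Weighted sum of the unit vectors: (1.5681)·(0.0894,-0.8148,0.5728) + (1.5681)·(-0.5537,0.4058,-0.7271) = (-0.7282, -0.6413, -0.2419).
Converting back: φ = atan2(z, √(x²+y²)) = -14.00°, λ = atan2(y, x) = -138.63°.

-14.00°, -138.63°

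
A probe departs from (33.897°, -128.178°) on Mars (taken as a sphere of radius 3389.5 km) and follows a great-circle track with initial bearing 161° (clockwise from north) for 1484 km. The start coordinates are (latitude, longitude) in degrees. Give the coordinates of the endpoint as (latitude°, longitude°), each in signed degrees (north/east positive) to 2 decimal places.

Angular distance δ = d/R = 1484/3389.5 = 0.43782 rad; initial bearing θ = 2.8100 rad.
sin φ₂ = sin φ₁ cos δ + cos φ₁ sin δ cos θ = (0.5577)(0.9057) + (0.8300)(0.4240)(-0.9455) = 0.1724, so φ₂ = 9.92°.
Δλ = atan2(sin θ sin δ cos φ₁, cos δ − sin φ₁ sin φ₂) = atan2(0.1146, 0.8096) = 8.055°.
λ₂ = -128.178° + 8.055° = -120.12°.

9.92°, -120.12°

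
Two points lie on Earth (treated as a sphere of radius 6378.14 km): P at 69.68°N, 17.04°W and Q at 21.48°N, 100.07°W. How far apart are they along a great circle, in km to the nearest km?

7515 km

With latitudes φ₁ = 69.680°, φ₂ = 21.480° and longitude difference Δλ = -83.030°:
cos c = sin φ₁ sin φ₂ + cos φ₁ cos φ₂ cos Δλ = (0.9378)(0.3662) + (0.3473)(0.9305)(0.1213) = 0.38260,
so c = arccos(0.38260) = 1.17819 rad.
Distance = R·c = 6378.14 × 1.1782 ≈ 7515 km.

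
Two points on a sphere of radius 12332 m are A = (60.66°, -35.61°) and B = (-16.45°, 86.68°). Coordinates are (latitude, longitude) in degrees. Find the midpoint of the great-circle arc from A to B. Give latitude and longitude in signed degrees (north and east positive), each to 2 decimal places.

Central angle δ = 2.0920 rad. Interpolating on the sphere with fraction f = 0.5:
P = [sin((1−f)δ)·A + sin(fδ)·B] / sin δ = 0.9979·A + 0.9979·B in Cartesian coordinates,
giving P = (0.4530, 0.6707, 0.5873), i.e. latitude 35.97°, longitude 55.97°.

35.97°, 55.97°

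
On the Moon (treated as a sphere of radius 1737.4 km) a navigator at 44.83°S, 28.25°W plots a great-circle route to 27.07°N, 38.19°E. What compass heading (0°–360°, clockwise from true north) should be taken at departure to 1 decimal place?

54.9°

Δλ = 66.440° = 1.1596 rad.
y = sin Δλ · cos φ₂ = (0.9166)(0.8905) = 0.8162
x = cos φ₁ sin φ₂ − sin φ₁ cos φ₂ cos Δλ = (0.7092)(0.4551) − (-0.7050)(0.8905)(0.3997) = 0.5737
θ = atan2(y, x) = 54.90°, so the bearing is 54.9°.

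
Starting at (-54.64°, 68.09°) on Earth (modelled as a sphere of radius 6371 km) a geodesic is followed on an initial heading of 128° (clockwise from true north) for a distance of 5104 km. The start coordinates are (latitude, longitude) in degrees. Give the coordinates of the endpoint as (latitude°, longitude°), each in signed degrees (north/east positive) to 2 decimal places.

-55.43°, 153.83°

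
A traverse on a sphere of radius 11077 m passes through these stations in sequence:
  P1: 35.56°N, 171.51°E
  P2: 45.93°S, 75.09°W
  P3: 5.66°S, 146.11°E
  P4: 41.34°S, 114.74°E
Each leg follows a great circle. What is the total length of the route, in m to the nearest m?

56462 m

Leg P1→P2: central angle 2.2686 rad, distance 25129.6 m.
Leg P2→P3: central angle 2.0375 rad, distance 22569.1 m.
Leg P3→P4: central angle 0.7911 rad, distance 8762.9 m.
Total: 25129.6 + 22569.1 + 8762.9 ≈ 56462 m.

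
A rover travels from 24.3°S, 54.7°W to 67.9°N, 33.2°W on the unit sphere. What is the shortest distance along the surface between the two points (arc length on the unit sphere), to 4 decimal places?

In radians: φ₁ = -0.4241, φ₂ = 1.1851, Δλ = 21.500° = 0.3752 rad.
cos c = sin φ₁ sin φ₂ + cos φ₁ cos φ₂ cos Δλ = (-0.4115)(0.9265) + (0.9114)(0.3762)(0.9304) = -0.06225,
so c = arccos(-0.06225) = 1.63308 rad.
On the unit sphere the arc length equals the central angle: 1.6331.

1.6331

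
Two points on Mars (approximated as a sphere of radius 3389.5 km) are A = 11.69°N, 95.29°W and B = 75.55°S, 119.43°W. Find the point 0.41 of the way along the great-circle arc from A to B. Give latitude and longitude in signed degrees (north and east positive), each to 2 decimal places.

The central angle between A and B is δ = 1.5440 rad.
With f = 0.41, the slerp weights are sin((1−f)δ)/sin δ = 0.7904 and sin(fδ)/sin δ = 0.5918.
Weighted sum of the unit vectors: (0.7904)·(-0.0903,-0.9751,0.2026) + (0.5918)·(-0.1226,-0.2173,-0.9684) = (-0.1439, -0.8993, -0.4129).
Converting back: φ = atan2(z, √(x²+y²)) = -24.39°, λ = atan2(y, x) = -99.09°.

-24.39°, -99.09°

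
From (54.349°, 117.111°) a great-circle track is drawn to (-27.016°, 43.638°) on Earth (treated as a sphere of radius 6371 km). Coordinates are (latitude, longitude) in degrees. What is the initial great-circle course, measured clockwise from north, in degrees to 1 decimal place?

With φ₁ = 0.9486, φ₂ = -0.4715, Δλ = -1.2823 rad, the forward-azimuth formula gives
θ = atan2( sin Δλ cos φ₂ , cos φ₁ sin φ₂ − sin φ₁ cos φ₂ cos Δλ ) = atan2(-0.8541, -0.4707) = -118.86°.
Adding 360° brings this into [0°, 360°): 241.1°.

241.1°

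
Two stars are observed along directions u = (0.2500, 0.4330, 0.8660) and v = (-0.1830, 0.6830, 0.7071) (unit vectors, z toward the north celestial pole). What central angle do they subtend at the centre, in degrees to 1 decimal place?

30.4°

u·v = 0.8623; |u| = 1.0000, |v| = 1.0000.
cos θ = (u·v)/(|u||v|) = 0.8624, so θ = 30.4°.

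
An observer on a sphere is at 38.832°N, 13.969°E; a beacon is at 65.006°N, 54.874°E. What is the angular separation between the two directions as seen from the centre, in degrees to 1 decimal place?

35.2°

With latitudes φ₁ = 38.832°, φ₂ = 65.006° and longitude difference Δλ = 40.905°:
cos c = sin φ₁ sin φ₂ + cos φ₁ cos φ₂ cos Δλ = (0.6270)(0.9064) + (0.7790)(0.4225)(0.7558) = 0.81708,
so c = arccos(0.81708) = 0.61447 rad.
So the angular separation is 35.2°.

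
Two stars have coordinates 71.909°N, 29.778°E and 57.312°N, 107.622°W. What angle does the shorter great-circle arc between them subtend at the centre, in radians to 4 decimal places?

Let φ₁ = 1.2550 rad, φ₂ = 1.0003 rad, and Δλ = -2.3981 rad.
Haversine: a = sin²(Δφ/2) + cos φ₁ cos φ₂ sin²(Δλ/2) = 0.0161 + (0.3105)(0.5401)(0.8680) = 0.16171.
Central angle c = 2·arcsin(√a) = 0.82770 rad.
So the angular separation is 0.8277 rad.

0.8277 rad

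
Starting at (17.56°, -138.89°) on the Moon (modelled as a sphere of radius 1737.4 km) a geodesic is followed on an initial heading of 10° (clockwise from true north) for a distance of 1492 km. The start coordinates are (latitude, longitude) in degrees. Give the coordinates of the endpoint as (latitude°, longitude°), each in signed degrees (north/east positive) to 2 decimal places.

65.22°, -120.61°

Angular distance δ = d/R = 1492/1737.4 = 0.85875 rad; initial bearing θ = 0.1745 rad.
sin φ₂ = sin φ₁ cos δ + cos φ₁ sin δ cos θ = (0.3017)(0.6534) + (0.9534)(0.7570)(0.9848) = 0.9079, so φ₂ = 65.22°.
Δλ = atan2(sin θ sin δ cos φ₁, cos δ − sin φ₁ sin φ₂) = atan2(0.1253, 0.3795) = 18.278°.
λ₂ = -138.890° + 18.278° = -120.61°.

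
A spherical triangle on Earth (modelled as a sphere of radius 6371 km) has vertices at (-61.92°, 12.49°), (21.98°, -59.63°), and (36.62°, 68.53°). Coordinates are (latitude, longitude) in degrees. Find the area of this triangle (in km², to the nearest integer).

Side lengths (central angles): a = 1.8097, b = 1.8915, c = 1.7683 rad; semiperimeter s = 2.7347.
By l'Huilier's theorem, tan(E/4) = √[tan(s/2) tan((s−a)/2) tan((s−b)/2) tan((s−c)/2)], giving spherical excess E = 2.5848 rad.
Area = E·R² = 2.5848 × (6371)² ≈ 104914393 km².

104914393 km²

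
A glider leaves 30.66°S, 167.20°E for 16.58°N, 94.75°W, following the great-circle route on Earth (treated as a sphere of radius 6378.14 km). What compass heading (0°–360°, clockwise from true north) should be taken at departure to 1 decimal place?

79.4°

Δλ = 98.050° = 1.7113 rad.
y = sin Δλ · cos φ₂ = (0.9901)(0.9584) = 0.9490
x = cos φ₁ sin φ₂ − sin φ₁ cos φ₂ cos Δλ = (0.8602)(0.2854) − (-0.5099)(0.9584)(-0.1400) = 0.1770
θ = atan2(y, x) = 79.43°, so the bearing is 79.4°.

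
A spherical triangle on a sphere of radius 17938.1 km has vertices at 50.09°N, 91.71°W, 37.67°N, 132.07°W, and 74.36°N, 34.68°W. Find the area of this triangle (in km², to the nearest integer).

48044871 km²

Side lengths (central angles): a = 0.9752, b = 0.5867, c = 0.5438 rad; semiperimeter s = 1.0528.
By l'Huilier's theorem, tan(E/4) = √[tan(s/2) tan((s−a)/2) tan((s−b)/2) tan((s−c)/2)], giving spherical excess E = 0.1493 rad.
Area = E·R² = 0.1493 × (17938.1)² ≈ 48044871 km².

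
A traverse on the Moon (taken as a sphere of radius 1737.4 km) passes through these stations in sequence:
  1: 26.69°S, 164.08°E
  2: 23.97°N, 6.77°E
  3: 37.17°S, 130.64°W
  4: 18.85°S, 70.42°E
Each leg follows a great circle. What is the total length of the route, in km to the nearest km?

Leg 1→2: central angle 2.7810 rad, distance 4831.7 km.
Leg 2→3: central angle 2.4679 rad, distance 4287.7 km.
Leg 3→4: central angle 2.1043 rad, distance 3656.0 km.
Total: 4831.7 + 4287.7 + 3656.0 ≈ 12775 km.

12775 km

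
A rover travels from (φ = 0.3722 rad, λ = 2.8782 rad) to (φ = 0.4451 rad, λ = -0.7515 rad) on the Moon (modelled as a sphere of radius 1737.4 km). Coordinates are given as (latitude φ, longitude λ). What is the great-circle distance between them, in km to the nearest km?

3817 km

With latitudes φ₁ = 21.325°, φ₂ = 25.502° and longitude difference Δλ = 152.034°:
cos c = sin φ₁ sin φ₂ + cos φ₁ cos φ₂ cos Δλ = (0.3637)(0.4305) + (0.9315)(0.9026)(-0.8832) = -0.58601,
so c = arccos(-0.58601) = 2.19692 rad.
Distance = R·c = 1737.4 × 2.1969 ≈ 3817 km.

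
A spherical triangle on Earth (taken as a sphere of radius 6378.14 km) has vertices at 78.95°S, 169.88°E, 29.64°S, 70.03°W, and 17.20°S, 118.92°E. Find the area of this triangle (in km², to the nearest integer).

992071 km²

Side lengths (central angles): a = 2.3103, b = 1.1532, c = 1.1572 rad; semiperimeter s = 2.3104.
By l'Huilier's theorem, tan(E/4) = √[tan(s/2) tan((s−a)/2) tan((s−b)/2) tan((s−c)/2)], giving spherical excess E = 0.0244 rad.
Area = E·R² = 0.0244 × (6378.14)² ≈ 992071 km².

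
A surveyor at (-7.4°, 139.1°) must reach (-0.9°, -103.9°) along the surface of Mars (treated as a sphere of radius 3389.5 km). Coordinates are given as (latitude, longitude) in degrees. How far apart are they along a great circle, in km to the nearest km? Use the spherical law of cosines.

6899 km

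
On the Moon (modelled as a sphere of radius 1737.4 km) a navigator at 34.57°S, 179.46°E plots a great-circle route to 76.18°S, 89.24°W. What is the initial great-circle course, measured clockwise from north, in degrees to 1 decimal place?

With φ₁ = -0.6034, φ₂ = -1.3296, Δλ = 1.5935 rad, the forward-azimuth formula gives
θ = atan2( sin Δλ cos φ₂ , cos φ₁ sin φ₂ − sin φ₁ cos φ₂ cos Δλ ) = atan2(0.2388, -0.8027) = 163.43°.
So the initial bearing is 163.4°.

163.4°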